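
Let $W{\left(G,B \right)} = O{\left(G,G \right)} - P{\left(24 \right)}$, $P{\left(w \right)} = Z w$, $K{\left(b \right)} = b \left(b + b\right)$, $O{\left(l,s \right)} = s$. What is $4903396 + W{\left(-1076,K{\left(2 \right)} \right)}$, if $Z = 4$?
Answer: $4902224$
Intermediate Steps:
$K{\left(b \right)} = 2 b^{2}$ ($K{\left(b \right)} = b 2 b = 2 b^{2}$)
$P{\left(w \right)} = 4 w$
$W{\left(G,B \right)} = -96 + G$ ($W{\left(G,B \right)} = G - 4 \cdot 24 = G - 96 = -96 + G$)
$4903396 + W{\left(-1076,K{\left(2 \right)} \right)} = 4903396 - 1172 = 4902224$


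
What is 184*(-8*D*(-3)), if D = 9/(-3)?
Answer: -13248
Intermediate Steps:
D = -3 (D = 9*(-1/3) = -3)
184*(-8*D*(-3)) = 184*(-8*(-3)*(-3)) = 184*(24*(-3)) = 184*(-72) = -13248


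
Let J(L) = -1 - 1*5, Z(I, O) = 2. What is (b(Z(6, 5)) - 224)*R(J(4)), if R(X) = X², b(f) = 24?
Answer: -7200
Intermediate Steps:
J(L) = -6 (J(L) = -1 - 5 = -6)
(b(Z(6, 5)) - 224)*R(J(4)) = (24 - 224)*(-6)² = -200*36 = -7200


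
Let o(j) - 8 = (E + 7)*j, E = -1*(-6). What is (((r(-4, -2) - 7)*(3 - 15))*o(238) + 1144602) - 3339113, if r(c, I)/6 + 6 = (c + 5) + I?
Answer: -370535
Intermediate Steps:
r(c, I) = -6 + 6*I + 6*c (r(c, I) = -36 + 6*((c + 5) + I) = -36 + 6*((5 + c) + I) = -36 + 6*(5 + I + c) = -36 + (30 + 6*I + 6*c) = -6 + 6*I + 6*c)
E = 6
o(j) = 8 + 13*j (o(j) = 8 + (6 + 7)*j = 8 + 13*j)
(((r(-4, -2) - 7)*(3 - 15))*o(238) + 1144602) - 3339113 = ((((-6 + 6*(-2) + 6*(-4)) - 7)*(3 - 15))*(8 + 13*238) + 1144602) - 3339113 = ((((-6 - 12 - 24) - 7)*(-12))*(8 + 3094) + 1144602) - 3339113 = (((-42 - 7)*(-12))*3102 + 1144602) - 3339113 = (-49*(-12)*3102 + 1144602) - 3339113 = (588*3102 + 1144602) - 3339113 = (1823976 + 1144602) - 3339113 = 2968578 - 3339113 = -370535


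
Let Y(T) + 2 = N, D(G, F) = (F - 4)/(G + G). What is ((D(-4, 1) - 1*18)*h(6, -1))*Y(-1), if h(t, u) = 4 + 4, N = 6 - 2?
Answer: -282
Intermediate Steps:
D(G, F) = (-4 + F)/(2*G) (D(G, F) = (-4 + F)/((2*G)) = (-4 + F)*(1/(2*G)) = (-4 + F)/(2*G))
N = 4
Y(T) = 2 (Y(T) = -2 + 4 = 2)
h(t, u) = 8
((D(-4, 1) - 1*18)*h(6, -1))*Y(-1) = (((1/2)*(-4 + 1)/(-4) - 1*18)*8)*2 = (((1/2)*(-1/4)*(-3) - 18)*8)*2 = ((3/8 - 18)*8)*2 = -141/8*8*2 = -141*2 = -282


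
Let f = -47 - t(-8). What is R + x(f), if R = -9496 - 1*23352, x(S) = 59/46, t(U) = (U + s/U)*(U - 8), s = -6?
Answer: -1510949/46 ≈ -32847.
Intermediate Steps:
t(U) = (-8 + U)*(U - 6/U) (t(U) = (U - 6/U)*(U - 8) = (U - 6/U)*(-8 + U) = (-8 + U)*(U - 6/U))
f = -163 (f = -47 - (-6 + (-8)**2 - 8*(-8) + 48/(-8)) = -47 - (-6 + 64 + 64 + 48*(-1/8)) = -47 - (-6 + 64 + 64 - 6) = -47 - 1*116 = -47 - 116 = -163)
x(S) = 59/46 (x(S) = 59*(1/46) = 59/46)
R = -32848 (R = -9496 - 23352 = -32848)
R + x(f) = -32848 + 59/46 = -1510949/46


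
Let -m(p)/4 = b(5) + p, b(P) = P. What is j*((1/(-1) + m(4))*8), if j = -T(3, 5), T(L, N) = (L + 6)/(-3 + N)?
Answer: 1332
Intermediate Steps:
T(L, N) = (6 + L)/(-3 + N)
m(p) = -20 - 4*p (m(p) = -4*(5 + p) = -20 - 4*p)
j = -9/2 (j = -(6 + 3)/(-3 + 5) = -9/2 ≈ -4.5000)
j*((1/(-1) + m(4))*8) = -9*(1/(-1) + (-20 - 4*4))*8/2 = -9*(-1 + (-20 - 16))*8/2 = -9*(-1 - 36)*8/2 = -(-333)*8/2 = -9/2*(-296) = 1332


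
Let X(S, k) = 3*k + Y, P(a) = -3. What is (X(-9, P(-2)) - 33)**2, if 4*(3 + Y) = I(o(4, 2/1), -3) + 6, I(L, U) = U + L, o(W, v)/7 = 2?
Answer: 26569/16 ≈ 1660.6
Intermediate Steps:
o(W, v) = 14 (o(W, v) = 7*2 = 14)
I(L, U) = L + U
Y = 5/4 (Y = -3 + ((14 - 3) + 6)/4 = -3 + (11 + 6)/4 = -3 + (1/4)*17 = -3 + 17/4 = 5/4 ≈ 1.2500)
X(S, k) = 5/4 + 3*k (X(S, k) = 3*k + 5/4 = 5/4 + 3*k)
(X(-9, P(-2)) - 33)**2 = ((5/4 + 3*(-3)) - 33)**2 = ((5/4 - 9) - 33)**2 = (-31/4 - 33)**2 = (-163/4)**2 = 26569/16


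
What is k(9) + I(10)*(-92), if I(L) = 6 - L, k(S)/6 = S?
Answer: 422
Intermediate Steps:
k(S) = 6*S
k(9) + I(10)*(-92) = 6*9 + (6 - 1*10)*(-92) = 54 + (6 - 10)*(-92) = 54 - 4*(-92) = 54 + 368 = 422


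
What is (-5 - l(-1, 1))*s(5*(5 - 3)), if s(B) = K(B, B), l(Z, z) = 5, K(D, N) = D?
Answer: -100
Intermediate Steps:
s(B) = B
(-5 - l(-1, 1))*s(5*(5 - 3)) = (-5 - 1*5)*(5*(5 - 3)) = (-5 - 5)*(5*2) = -10*10 = -100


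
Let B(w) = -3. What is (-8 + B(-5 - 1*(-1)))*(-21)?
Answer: 231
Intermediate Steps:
(-8 + B(-5 - 1*(-1)))*(-21) = (-8 - 3)*(-21) = -11*(-21) = 231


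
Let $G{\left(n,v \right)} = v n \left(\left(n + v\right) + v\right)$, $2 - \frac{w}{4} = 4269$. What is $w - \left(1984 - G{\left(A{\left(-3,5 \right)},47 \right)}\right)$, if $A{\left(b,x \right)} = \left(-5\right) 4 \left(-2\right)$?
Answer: $232868$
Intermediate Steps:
$w = -17068$ ($w = 8 - 17076 = -17068$)
$A{\left(b,x \right)} = 40$ ($A{\left(b,x \right)} = \left(-20\right) \left(-2\right) = 40$)
$G{\left(n,v \right)} = n v \left(n + 2 v\right)$
$w - \left(1984 - G{\left(A{\left(-3,5 \right)},47 \right)}\right) = -17068 - \left(1984 - 40 \cdot 47 \left(40 + 2 \cdot 47\right)\right) = -17068 - \left(1984 - 40 \cdot 47 \left(40 + 94\right)\right) = -17068 - \left(1984 - 40 \cdot 47 \cdot 134\right) = -17068 - \left(1984 - 251920\right) = -17068 - -249936 = -17068 + 249936 = 232868$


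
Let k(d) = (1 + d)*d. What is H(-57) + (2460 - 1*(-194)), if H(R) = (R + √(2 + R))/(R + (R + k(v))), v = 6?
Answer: 63715/24 - I*√55/72 ≈ 2654.8 - 0.103*I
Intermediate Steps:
k(d) = d*(1 + d)
H(R) = (R + √(2 + R))/(42 + 2*R) (H(R) = (R + √(2 + R))/(R + (R + 6*(1 + 6))) = (R + √(2 + R))/(R + (R + 6*7)) = (R + √(2 + R))/(R + (R + 42)) = (R + √(2 + R))/(R + (42 + R)) = (R + √(2 + R))/(42 + 2*R))
H(-57) + (2460 - 1*(-194)) = (-57 + √(2 - 57))/(2*(21 - 57)) + (2460 - 1*(-194)) = (½)*(-57 + √(-55))/(-36) + (2460 + 194) = (½)*(-1/36)*(-57 + I*√55) + 2654 = (19/24 - I*√55/72) + 2654 = 63715/24 - I*√55/72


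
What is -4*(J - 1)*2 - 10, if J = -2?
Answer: 14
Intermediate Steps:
-4*(J - 1)*2 - 10 = -4*(-2 - 1)*2 - 10 = -4*(-3)*2 - 10 = 12*2 - 10 = 24 - 10 = 14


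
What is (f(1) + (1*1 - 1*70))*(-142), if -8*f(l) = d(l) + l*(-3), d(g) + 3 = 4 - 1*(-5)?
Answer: 39405/4 ≈ 9851.3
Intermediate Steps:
d(g) = 6 (d(g) = -3 + (4 - 1*(-5)) = -3 + (4 + 5) = -3 + 9 = 6)
f(l) = -¾ + 3*l/8 (f(l) = -(6 + l*(-3))/8 = -(6 - 3*l)/8 = -¾ + 3*l/8)
(f(1) + (1*1 - 1*70))*(-142) = ((-¾ + (3/8)*1) + (1*1 - 1*70))*(-142) = ((-¾ + 3/8) + (1 - 70))*(-142) = (-3/8 - 69)*(-142) = -555/8*(-142) = 39405/4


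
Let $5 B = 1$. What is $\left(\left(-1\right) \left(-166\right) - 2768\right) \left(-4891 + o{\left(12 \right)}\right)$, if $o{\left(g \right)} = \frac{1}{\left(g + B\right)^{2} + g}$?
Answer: $\frac{51172716972}{4021} \approx 1.2726 \cdot 10^{7}$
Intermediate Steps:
$B = \frac{1}{5}$ ($B = \frac{1}{5} \cdot 1 = \frac{1}{5} \approx 0.2$)
$o{\left(g \right)} = \frac{1}{g + \left(\frac{1}{5} + g\right)^{2}}$ ($o{\left(g \right)} = \frac{1}{\left(g + \frac{1}{5}\right)^{2} + g} = \frac{1}{\left(\frac{1}{5} + g\right)^{2} + g} = \frac{1}{g + \left(\frac{1}{5} + g\right)^{2}}$)
$\left(\left(-1\right) \left(-166\right) - 2768\right) \left(-4891 + o{\left(12 \right)}\right) = \left(\left(-1\right) \left(-166\right) - 2768\right) \left(-4891 + \frac{25}{\left(1 + 5 \cdot 12\right)^{2} + 25 \cdot 12}\right) = \left(166 - 2768\right) \left(-4891 + \frac{25}{\left(1 + 60\right)^{2} + 300}\right) = - 2602 \left(-4891 + \frac{25}{61^{2} + 300}\right) = - 2602 \left(-4891 + \frac{25}{3721 + 300}\right) = - 2602 \left(-4891 + \frac{25}{4021}\right) = \left(-2602\right) \left(- \frac{19666686}{4021}\right) = \frac{51172716972}{4021}$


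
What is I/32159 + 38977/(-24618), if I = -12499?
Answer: -1561161725/791690262 ≈ -1.9719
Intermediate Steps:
I/32159 + 38977/(-24618) = -12499/32159 + 38977/(-24618) = -12499*1/32159 + 38977*(-1/24618) = -12499/32159 - 38977/24618 = -1561161725/791690262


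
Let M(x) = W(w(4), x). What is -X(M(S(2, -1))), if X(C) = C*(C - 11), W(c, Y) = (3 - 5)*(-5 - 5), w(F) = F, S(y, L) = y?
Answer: -180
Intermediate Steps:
W(c, Y) = 20 (W(c, Y) = -2*(-10) = 20)
M(x) = 20
X(C) = C*(-11 + C)
-X(M(S(2, -1))) = -20*(-11 + 20) = -20*9 = -1*180 = -180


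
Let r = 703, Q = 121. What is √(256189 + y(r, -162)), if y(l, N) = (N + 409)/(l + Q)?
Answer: √43486596498/412 ≈ 506.15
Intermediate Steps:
y(l, N) = (409 + N)/(121 + l) (y(l, N) = (N + 409)/(l + 121) = (409 + N)/(121 + l))
√(256189 + y(r, -162)) = √(256189 + (409 - 162)/(121 + 703)) = √(256189 + 247/824) = √(211099983/824) = √43486596498/412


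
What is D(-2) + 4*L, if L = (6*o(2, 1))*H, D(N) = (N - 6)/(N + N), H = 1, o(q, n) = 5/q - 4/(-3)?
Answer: 94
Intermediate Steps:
o(q, n) = 4/3 + 5/q (o(q, n) = 5/q - 4*(-⅓) = 5/q + 4/3 = 4/3 + 5/q)
D(N) = (-6 + N)/(2*N) (D(N) = (-6 + N)/((2*N)) = (-6 + N)*(1/(2*N)) = (-6 + N)/(2*N))
L = 23 (L = (6*(4/3 + 5/2))*1 = (6*(23/6))*1 = 23*1 = 23)
D(-2) + 4*L = (½)*(-6 - 2)/(-2) + 4*23 = (½)*(-½)*(-8) + 92 = 2 + 92 = 94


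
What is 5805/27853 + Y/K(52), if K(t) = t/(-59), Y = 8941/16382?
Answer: -9747916187/23726967992 ≈ -0.41084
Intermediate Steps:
Y = 8941/16382 (Y = 8941*(1/16382) = 8941/16382 ≈ 0.54578)
K(t) = -t/59 (K(t) = t*(-1/59) = -t/59)
5805/27853 + Y/K(52) = 5805/27853 + 8941/(16382*((-1/59*52))) = 5805*(1/27853) + 8941/(16382*(-52/59)) = 5805/27853 + (8941/16382)*(-59/52) = 5805/27853 - 527519/851864 = -9747916187/23726967992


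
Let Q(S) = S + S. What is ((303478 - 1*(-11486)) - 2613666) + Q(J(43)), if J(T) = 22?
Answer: -2298658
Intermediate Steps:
Q(S) = 2*S
((303478 - 1*(-11486)) - 2613666) + Q(J(43)) = ((303478 - 1*(-11486)) - 2613666) + 2*22 = ((303478 + 11486) - 2613666) + 44 = (314964 - 2613666) + 44 = -2298702 + 44 = -2298658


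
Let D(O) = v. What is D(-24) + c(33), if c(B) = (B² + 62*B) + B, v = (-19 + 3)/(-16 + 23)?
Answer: 22160/7 ≈ 3165.7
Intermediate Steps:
v = -16/7 ≈ -2.2857
D(O) = -16/7
c(B) = B² + 63*B
D(-24) + c(33) = -16/7 + 33*(63 + 33) = -16/7 + 33*96 = -16/7 + 3168 = 22160/7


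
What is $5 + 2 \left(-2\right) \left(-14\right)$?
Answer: $61$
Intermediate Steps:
$5 + 2 \left(-2\right) \left(-14\right) = 5 - -56 = 5 + 56 = 61$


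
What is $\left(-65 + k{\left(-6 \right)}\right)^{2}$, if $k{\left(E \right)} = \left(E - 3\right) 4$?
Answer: $10201$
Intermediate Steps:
$k{\left(E \right)} = -12 + 4 E$ ($k{\left(E \right)} = \left(-3 + E\right) 4 = -12 + 4 E$)
$\left(-65 + k{\left(-6 \right)}\right)^{2} = \left(-65 + \left(-12 + 4 \left(-6\right)\right)\right)^{2} = \left(-65 - 36\right)^{2} = \left(-101\right)^{2} = 10201$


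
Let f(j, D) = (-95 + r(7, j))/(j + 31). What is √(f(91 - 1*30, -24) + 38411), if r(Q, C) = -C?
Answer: √20318522/23 ≈ 195.98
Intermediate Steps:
f(j, D) = (-95 - j)/(31 + j) (f(j, D) = (-95 - j)/(j + 31) = (-95 - j)/(31 + j))
√(f(91 - 1*30, -24) + 38411) = √((-95 - (91 - 1*30))/(31 + (91 - 1*30)) + 38411) = √((-95 - (91 - 30))/(31 + (91 - 30)) + 38411) = √((-95 - 1*61)/(31 + 61) + 38411) = √((-95 - 61)/92 + 38411) = √((1/92)*(-156) + 38411) = √(-39/23 + 38411) = √(883414/23) = √20318522/23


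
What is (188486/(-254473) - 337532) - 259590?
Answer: -151951615192/254473 ≈ -5.9712e+5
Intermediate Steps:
(188486/(-254473) - 337532) - 259590 = (188486*(-1/254473) - 337532) - 259590 = (-188486/254473 - 337532) - 259590 = -85892969122/254473 - 259590 = -151951615192/254473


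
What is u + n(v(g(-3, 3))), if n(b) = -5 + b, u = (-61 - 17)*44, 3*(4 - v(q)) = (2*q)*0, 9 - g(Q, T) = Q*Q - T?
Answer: -3433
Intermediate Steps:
g(Q, T) = 9 + T - Q² (g(Q, T) = 9 - (Q*Q - T) = 9 - (Q² - T) = 9 + (T - Q²) = 9 + T - Q²)
v(q) = 4 (v(q) = 4 - 2*q*0/3 = 4 - ⅓*0 = 4 + 0 = 4)
u = -3432 (u = -78*44 = -3432)
u + n(v(g(-3, 3))) = -3432 + (-5 + 4) = -3432 - 1 = -3433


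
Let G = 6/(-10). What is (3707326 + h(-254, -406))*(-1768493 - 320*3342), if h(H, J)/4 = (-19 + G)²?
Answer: -263137591963078/25 ≈ -1.0526e+13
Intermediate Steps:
G = -⅗ (G = 6*(-⅒) = -⅗ ≈ -0.60000)
h(H, J) = 38416/25 (h(H, J) = 4*(-19 - ⅗)² = 4*(-98/5)² = 4*(9604/25) = 38416/25)
(3707326 + h(-254, -406))*(-1768493 - 320*3342) = (3707326 + 38416/25)*(-1768493 - 320*3342) = 92721566*(-1768493 - 1069440)/25 = (92721566/25)*(-2837933) = -263137591963078/25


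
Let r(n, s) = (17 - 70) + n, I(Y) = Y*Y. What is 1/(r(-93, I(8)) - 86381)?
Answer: -1/86527 ≈ -1.1557e-5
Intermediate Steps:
I(Y) = Y²
r(n, s) = -53 + n
1/(r(-93, I(8)) - 86381) = 1/((-53 - 93) - 86381) = 1/(-146 - 86381) = 1/(-86527) = -1/86527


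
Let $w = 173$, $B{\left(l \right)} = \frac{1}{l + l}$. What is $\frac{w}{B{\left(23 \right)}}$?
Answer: $7958$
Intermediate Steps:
$B{\left(l \right)} = \frac{1}{2 l}$
$\frac{w}{B{\left(23 \right)}} = \frac{173}{\frac{1}{2} \cdot \frac{1}{23}} = 173 \frac{1}{\frac{1}{46}} = 173 \cdot 46 = 7958$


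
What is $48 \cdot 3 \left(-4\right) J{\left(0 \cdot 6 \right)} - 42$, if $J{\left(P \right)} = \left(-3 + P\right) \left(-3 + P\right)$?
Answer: $-5226$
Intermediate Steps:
$J{\left(P \right)} = \left(-3 + P\right)^{2}$
$48 \cdot 3 \left(-4\right) J{\left(0 \cdot 6 \right)} - 42 = 48 \cdot 3 \left(-4\right) \left(-3 + 0 \cdot 6\right)^{2} - 42 = 48 \left(- 12 \left(-3 + 0\right)^{2}\right) - 42 = 48 \left(- 12 \left(-3\right)^{2}\right) - 42 = 48 \left(\left(-12\right) 9\right) - 42 = 48 \left(-108\right) - 42 = -5184 - 42 = -5226$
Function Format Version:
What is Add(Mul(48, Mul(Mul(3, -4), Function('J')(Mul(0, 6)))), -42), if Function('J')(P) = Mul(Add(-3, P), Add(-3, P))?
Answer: -5226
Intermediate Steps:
Function('J')(P) = Pow(Add(-3, P), 2)
Add(Mul(48, Mul(Mul(3, -4), Function('J')(Mul(0, 6)))), -42) = Add(Mul(48, Mul(Mul(3, -4), Pow(Add(-3, Mul(0, 6)), 2))), -42) = Add(Mul(48, Mul(-12, Pow(Add(-3, 0), 2))), -42) = Add(Mul(48, Mul(-12, Pow(-3, 2))), -42) = Add(Mul(48, Mul(-12, 9)), -42) = Add(Mul(48, -108), -42) = Add(-5184, -42) = -5226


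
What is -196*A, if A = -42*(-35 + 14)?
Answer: -172872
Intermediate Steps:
A = 882 (A = -42*(-21) = 882)
-196*A = -196*882 = -172872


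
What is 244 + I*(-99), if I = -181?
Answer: 18163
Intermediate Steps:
244 + I*(-99) = 244 - 181*(-99) = 244 + 17919 = 18163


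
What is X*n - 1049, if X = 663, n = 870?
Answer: 575761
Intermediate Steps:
X*n - 1049 = 663*870 - 1049 = 576810 - 1049 = 575761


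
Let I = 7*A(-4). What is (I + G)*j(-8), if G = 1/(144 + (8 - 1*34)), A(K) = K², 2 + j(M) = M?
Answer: -66085/59 ≈ -1120.1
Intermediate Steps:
j(M) = -2 + M
I = 112 (I = 7*(-4)² = 7*16 = 112)
G = 1/118 (G = 1/(144 + (8 - 34)) = 1/(144 - 26) = 1/118 ≈ 0.0084746)
(I + G)*j(-8) = (112 + 1/118)*(-2 - 8) = (13217/118)*(-10) = -66085/59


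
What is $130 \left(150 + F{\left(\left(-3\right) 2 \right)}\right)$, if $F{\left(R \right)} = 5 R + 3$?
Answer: $15990$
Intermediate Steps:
$F{\left(R \right)} = 3 + 5 R$
$130 \left(150 + F{\left(\left(-3\right) 2 \right)}\right) = 130 \left(150 + \left(3 + 5 \left(\left(-3\right) 2\right)\right)\right) = 130 \left(150 + \left(3 + 5 \left(-6\right)\right)\right) = 130 \left(150 + \left(3 - 30\right)\right) = 130 \left(150 - 27\right) = 130 \cdot 123 = 15990$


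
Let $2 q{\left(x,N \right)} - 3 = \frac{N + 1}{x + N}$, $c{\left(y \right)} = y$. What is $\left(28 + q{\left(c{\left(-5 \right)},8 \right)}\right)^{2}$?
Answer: $961$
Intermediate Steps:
$q{\left(x,N \right)} = \frac{3}{2} + \frac{1 + N}{2 \left(N + x\right)}$ ($q{\left(x,N \right)} = \frac{3}{2} + \frac{\left(N + 1\right) \frac{1}{x + N}}{2} = \frac{3}{2} + \frac{\left(1 + N\right) \frac{1}{N + x}}{2} = \frac{3}{2} + \frac{\frac{1}{N + x} \left(1 + N\right)}{2} = \frac{3}{2} + \frac{1 + N}{2 \left(N + x\right)}$)
$\left(28 + q{\left(c{\left(-5 \right)},8 \right)}\right)^{2} = \left(28 + \frac{1 + 3 \left(-5\right) + 4 \cdot 8}{2 \left(8 - 5\right)}\right)^{2} = \left(28 + \frac{1 - 15 + 32}{2 \cdot 3}\right)^{2} = \left(28 + \frac{1}{2} \cdot \frac{1}{3} \cdot 18\right)^{2} = \left(28 + 3\right)^{2} = 31^{2} = 961$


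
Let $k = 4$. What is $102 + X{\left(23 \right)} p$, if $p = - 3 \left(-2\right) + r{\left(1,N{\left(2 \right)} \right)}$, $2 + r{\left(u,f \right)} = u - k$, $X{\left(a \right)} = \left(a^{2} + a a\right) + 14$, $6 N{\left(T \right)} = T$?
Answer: $1174$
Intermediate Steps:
$N{\left(T \right)} = \frac{T}{6}$
$X{\left(a \right)} = 14 + 2 a^{2}$ ($X{\left(a \right)} = \left(a^{2} + a^{2}\right) + 14 = 2 a^{2} + 14 = 14 + 2 a^{2}$)
$r{\left(u,f \right)} = -6 + u$ ($r{\left(u,f \right)} = -2 + \left(u - 4\right) = -2 + \left(-4 + u\right) = -6 + u$)
$p = 1$ ($p = - 3 \left(-2\right) + \left(-6 + 1\right) = \left(-1\right) \left(-6\right) - 5 = 6 - 5 = 1$)
$102 + X{\left(23 \right)} p = 102 + \left(14 + 2 \cdot 23^{2}\right) 1 = 102 + \left(14 + 2 \cdot 529\right) 1 = 102 + \left(14 + 1058\right) 1 = 102 + 1072 \cdot 1 = 102 + 1072 = 1174$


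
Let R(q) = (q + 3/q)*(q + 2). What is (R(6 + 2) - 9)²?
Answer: 89401/16 ≈ 5587.6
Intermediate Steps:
R(q) = (2 + q)*(q + 3/q) (R(q) = (q + 3/q)*(2 + q) = (2 + q)*(q + 3/q))
(R(6 + 2) - 9)² = ((3 + (6 + 2)² + 2*(6 + 2) + 6/(6 + 2)) - 9)² = ((3 + 8² + 2*8 + 6/8) - 9)² = ((3 + 64 + 16 + 6*(⅛)) - 9)² = ((3 + 64 + 16 + ¾) - 9)² = (335/4 - 9)² = (299/4)² = 89401/16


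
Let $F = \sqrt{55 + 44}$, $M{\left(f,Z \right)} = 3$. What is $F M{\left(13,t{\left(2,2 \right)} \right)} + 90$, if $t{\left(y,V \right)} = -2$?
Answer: $90 + 9 \sqrt{11} \approx 119.85$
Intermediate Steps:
$F = 3 \sqrt{11}$ ($F = \sqrt{99} = 3 \sqrt{11} \approx 9.9499$)
$F M{\left(13,t{\left(2,2 \right)} \right)} + 90 = 3 \sqrt{11} \cdot 3 + 90 = 9 \sqrt{11} + 90 = 90 + 9 \sqrt{11}$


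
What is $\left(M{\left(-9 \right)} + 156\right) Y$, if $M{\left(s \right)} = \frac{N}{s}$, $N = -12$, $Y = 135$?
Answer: $21240$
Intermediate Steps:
$M{\left(s \right)} = - \frac{12}{s}$
$\left(M{\left(-9 \right)} + 156\right) Y = \left(- \frac{12}{-9} + 156\right) 135 = \left(\left(-12\right) \left(- \frac{1}{9}\right) + 156\right) 135 = \left(\frac{4}{3} + 156\right) 135 = \frac{472}{3} \cdot 135 = 21240$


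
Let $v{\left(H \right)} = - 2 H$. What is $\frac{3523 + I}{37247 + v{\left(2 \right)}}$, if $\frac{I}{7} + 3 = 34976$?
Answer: $\frac{248334}{37243} \approx 6.6679$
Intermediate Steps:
$I = 244811$ ($I = -21 + 7 \cdot 34976 = -21 + 244832 = 244811$)
$\frac{3523 + I}{37247 + v{\left(2 \right)}} = \frac{3523 + 244811}{37247 - 4} = \frac{248334}{37247 - 4} = \frac{248334}{37243}$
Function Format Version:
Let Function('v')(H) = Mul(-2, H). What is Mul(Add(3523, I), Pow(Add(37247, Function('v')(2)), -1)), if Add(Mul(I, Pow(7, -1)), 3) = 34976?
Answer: Rational(248334, 37243) ≈ 6.6679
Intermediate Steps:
I = 244811 (I = Add(-21, Mul(7, 34976)) = Add(-21, 244832) = 244811)
Mul(Add(3523, I), Pow(Add(37247, Function('v')(2)), -1)) = Mul(Add(3523, 244811), Pow(Add(37247, Mul(-2, 2)), -1)) = Mul(248334, Pow(Add(37247, -4), -1)) = Mul(248334, Pow(37243, -1)) = Mul(248334, Rational(1, 37243)) = Rational(248334, 37243)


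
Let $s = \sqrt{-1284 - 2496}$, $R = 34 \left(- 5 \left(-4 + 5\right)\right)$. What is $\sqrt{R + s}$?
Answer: $\sqrt{-170 + 6 i \sqrt{105}} \approx 2.3212 + 13.243 i$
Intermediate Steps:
$R = -170$ ($R = 34 \left(\left(-5\right) 1\right) = 34 \left(-5\right) = -170$)
$s = 6 i \sqrt{105}$ ($s = \sqrt{-3780} = 6 i \sqrt{105} \approx 61.482 i$)
$\sqrt{R + s} = \sqrt{-170 + 6 i \sqrt{105}}$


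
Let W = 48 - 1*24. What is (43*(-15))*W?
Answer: -15480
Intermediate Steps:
W = 24 (W = 48 - 24 = 24)
(43*(-15))*W = (43*(-15))*24 = -645*24 = -15480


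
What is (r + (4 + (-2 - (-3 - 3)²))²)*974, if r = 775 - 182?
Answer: 1703526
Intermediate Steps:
r = 593
(r + (4 + (-2 - (-3 - 3)²))²)*974 = (593 + (4 + (-2 - (-3 - 3)²))²)*974 = (593 + (4 + (-2 - 1*(-6)²))²)*974 = (593 + (4 + (-2 - 1*36))²)*974 = (593 + (4 + (-2 - 36))²)*974 = (593 + (4 - 38)²)*974 = (593 + (-34)²)*974 = (593 + 1156)*974 = 1749*974 = 1703526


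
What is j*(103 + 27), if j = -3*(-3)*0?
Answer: 0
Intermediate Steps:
j = 0 (j = 9*0 = 0)
j*(103 + 27) = 0*(103 + 27) = 0*130 = 0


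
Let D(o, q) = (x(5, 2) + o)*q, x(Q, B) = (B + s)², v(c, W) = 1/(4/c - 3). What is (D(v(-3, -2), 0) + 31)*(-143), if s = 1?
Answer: -4433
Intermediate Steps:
v(c, W) = 1/(-3 + 4/c)
x(Q, B) = (1 + B)² (x(Q, B) = (B + 1)² = (1 + B)²)
D(o, q) = q*(9 + o) (D(o, q) = ((1 + 2)² + o)*q = (3² + o)*q = (9 + o)*q = q*(9 + o))
(D(v(-3, -2), 0) + 31)*(-143) = (0*(9 - 1*(-3)/(-4 + 3*(-3))) + 31)*(-143) = (0*(9 - 1*(-3)/(-4 - 9)) + 31)*(-143) = (0*(9 - 1*(-3)/(-13)) + 31)*(-143) = (0*(9 - 1*(-3)*(-1/13)) + 31)*(-143) = (0*(9 - 3/13) + 31)*(-143) = (0*(114/13) + 31)*(-143) = (0 + 31)*(-143) = 31*(-143) = -4433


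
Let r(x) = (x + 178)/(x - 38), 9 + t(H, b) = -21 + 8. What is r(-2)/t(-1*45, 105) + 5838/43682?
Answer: 36436/109205 ≈ 0.33365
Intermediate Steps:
t(H, b) = -22 (t(H, b) = -9 + (-21 + 8) = -9 - 13 = -22)
r(x) = (178 + x)/(-38 + x)
r(-2)/t(-1*45, 105) + 5838/43682 = ((178 - 2)/(-38 - 2))/(-22) + 5838/43682 = (176/(-40))*(-1/22) + 5838*(1/43682) = -1/40*176*(-1/22) + 2919/21841 = -22/5*(-1/22) + 2919/21841 = ⅕ + 2919/21841 = 36436/109205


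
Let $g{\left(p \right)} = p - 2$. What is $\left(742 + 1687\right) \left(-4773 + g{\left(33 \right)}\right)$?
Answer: $-11518318$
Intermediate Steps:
$g{\left(p \right)} = -2 + p$ ($g{\left(p \right)} = p - 2 = -2 + p$)
$\left(742 + 1687\right) \left(-4773 + g{\left(33 \right)}\right) = \left(742 + 1687\right) \left(-4773 + \left(-2 + 33\right)\right) = 2429 \left(-4773 + 31\right) = 2429 \left(-4742\right) = -11518318$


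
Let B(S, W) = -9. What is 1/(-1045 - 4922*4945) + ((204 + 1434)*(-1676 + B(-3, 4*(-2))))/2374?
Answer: -40719847303412/35024589405 ≈ -1162.6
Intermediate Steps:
1/(-1045 - 4922*4945) + ((204 + 1434)*(-1676 + B(-3, 4*(-2))))/2374 = 1/(-1045 - 4922*4945) + ((204 + 1434)*(-1676 - 9))/2374 = (1/4945)/(-5967) + (1638*(-1685))*(1/2374) = -1/5967*1/4945 - 2760030*1/2374 = -1/29506815 - 1380015/1187 = -40719847303412/35024589405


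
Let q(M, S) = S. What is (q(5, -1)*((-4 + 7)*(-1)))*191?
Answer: 573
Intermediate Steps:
(q(5, -1)*((-4 + 7)*(-1)))*191 = -(-4 + 7)*(-1)*191 = -3*(-1)*191 = -1*(-3)*191 = 3*191 = 573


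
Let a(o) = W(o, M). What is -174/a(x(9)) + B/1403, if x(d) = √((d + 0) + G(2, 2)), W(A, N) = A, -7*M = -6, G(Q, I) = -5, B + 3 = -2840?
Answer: -124904/1403 ≈ -89.026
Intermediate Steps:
B = -2843 (B = -3 - 2840 = -2843)
M = 6/7 (M = -⅐*(-6) = 6/7 ≈ 0.85714)
x(d) = √(-5 + d) (x(d) = √((d + 0) - 5) = √(d - 5) = √(-5 + d))
a(o) = o
-174/a(x(9)) + B/1403 = -174/√(-5 + 9) - 2843/1403 = -174/(√4) - 2843*1/1403 = -174/2 - 2843/1403 = -174*½ - 2843/1403 = -87 - 2843/1403 = -124904/1403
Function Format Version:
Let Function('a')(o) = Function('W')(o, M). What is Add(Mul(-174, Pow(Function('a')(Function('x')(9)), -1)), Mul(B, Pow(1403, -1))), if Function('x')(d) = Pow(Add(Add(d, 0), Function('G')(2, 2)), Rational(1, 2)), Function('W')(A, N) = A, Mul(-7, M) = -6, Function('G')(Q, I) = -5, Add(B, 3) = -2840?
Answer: Rational(-124904, 1403) ≈ -89.026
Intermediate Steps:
B = -2843 (B = Add(-3, -2840) = -2843)
M = Rational(6, 7) (M = Mul(Rational(-1, 7), -6) = Rational(6, 7) ≈ 0.85714)
Function('x')(d) = Pow(Add(-5, d), Rational(1, 2)) (Function('x')(d) = Pow(Add(Add(d, 0), -5), Rational(1, 2)) = Pow(Add(d, -5), Rational(1, 2)) = Pow(Add(-5, d), Rational(1, 2)))
Function('a')(o) = o
Add(Mul(-174, Pow(Function('a')(Function('x')(9)), -1)), Mul(B, Pow(1403, -1))) = Add(Mul(-174, Pow(Pow(Add(-5, 9), Rational(1, 2)), -1)), Mul(-2843, Pow(1403, -1))) = Add(Mul(-174, Pow(Pow(4, Rational(1, 2)), -1)), Mul(-2843, Rational(1, 1403))) = Add(Mul(-174, Pow(2, -1)), Rational(-2843, 1403)) = Add(Mul(-174, Rational(1, 2)), Rational(-2843, 1403)) = Add(-87, Rational(-2843, 1403)) = Rational(-124904, 1403)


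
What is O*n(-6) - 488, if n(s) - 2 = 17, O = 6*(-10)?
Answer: -1628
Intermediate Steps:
O = -60
n(s) = 19 (n(s) = 2 + 17 = 19)
O*n(-6) - 488 = -60*19 - 488 = -1140 - 488 = -1628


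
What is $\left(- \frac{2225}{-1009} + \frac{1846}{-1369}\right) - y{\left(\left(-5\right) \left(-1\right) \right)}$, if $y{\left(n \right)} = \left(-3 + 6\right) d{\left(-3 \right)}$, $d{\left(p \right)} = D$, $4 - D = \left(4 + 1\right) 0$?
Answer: $- \frac{15392441}{1381321} \approx -11.143$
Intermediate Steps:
$D = 4$ ($D = 4 - \left(4 + 1\right) 0 = 4 - 5 \cdot 0 = 4 - 0 = 4 + 0 = 4$)
$d{\left(p \right)} = 4$
$y{\left(n \right)} = 12$ ($y{\left(n \right)} = \left(-3 + 6\right) 4 = 3 \cdot 4 = 12$)
$\left(- \frac{2225}{-1009} + \frac{1846}{-1369}\right) - y{\left(\left(-5\right) \left(-1\right) \right)} = \left(- \frac{2225}{-1009} + \frac{1846}{-1369}\right) - 12 = \left(\left(-2225\right) \left(- \frac{1}{1009}\right) + 1846 \left(- \frac{1}{1369}\right)\right) - 12 = \left(\frac{2225}{1009} - \frac{1846}{1369}\right) - 12 = \frac{1183411}{1381321} - 12 = - \frac{15392441}{1381321}$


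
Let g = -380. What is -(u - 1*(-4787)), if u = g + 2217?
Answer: -6624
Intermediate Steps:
u = 1837 (u = -380 + 2217 = 1837)
-(u - 1*(-4787)) = -(1837 - 1*(-4787)) = -(1837 + 4787) = -1*6624 = -6624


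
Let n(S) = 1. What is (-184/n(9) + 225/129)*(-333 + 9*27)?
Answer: 705330/43 ≈ 16403.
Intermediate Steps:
(-184/n(9) + 225/129)*(-333 + 9*27) = (-184/1 + 225/129)*(-333 + 9*27) = (-184*1 + 225*(1/129))*(-333 + 243) = (-184 + 75/43)*(-90) = -7837/43*(-90) = 705330/43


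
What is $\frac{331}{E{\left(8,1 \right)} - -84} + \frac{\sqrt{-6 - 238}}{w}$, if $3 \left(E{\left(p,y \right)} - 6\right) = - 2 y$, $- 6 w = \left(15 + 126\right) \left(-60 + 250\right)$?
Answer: $\frac{993}{268} - \frac{2 i \sqrt{61}}{4465} \approx 3.7052 - 0.0034984 i$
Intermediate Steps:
$w = -4465$ ($w = - \frac{\left(15 + 126\right) \left(-60 + 250\right)}{6} = - \frac{141 \cdot 190}{6} = \left(- \frac{1}{6}\right) 26790 = -4465$)
$E{\left(p,y \right)} = 6 - \frac{2 y}{3}$ ($E{\left(p,y \right)} = 6 + \frac{\left(-2\right) y}{3} = 6 - \frac{2 y}{3}$)
$\frac{331}{E{\left(8,1 \right)} - -84} + \frac{\sqrt{-6 - 238}}{w} = \frac{331}{\left(6 - \frac{2}{3}\right) - -84} + \frac{\sqrt{-6 - 238}}{-4465} = \frac{331}{\left(6 - \frac{2}{3}\right) + 84} + \sqrt{-244} \left(- \frac{1}{4465}\right) = \frac{331}{\frac{16}{3} + 84} + 2 i \sqrt{61} \left(- \frac{1}{4465}\right) = \frac{331}{\frac{268}{3}} - \frac{2 i \sqrt{61}}{4465} = 331 \cdot \frac{3}{268} - \frac{2 i \sqrt{61}}{4465} = \frac{993}{268} - \frac{2 i \sqrt{61}}{4465}$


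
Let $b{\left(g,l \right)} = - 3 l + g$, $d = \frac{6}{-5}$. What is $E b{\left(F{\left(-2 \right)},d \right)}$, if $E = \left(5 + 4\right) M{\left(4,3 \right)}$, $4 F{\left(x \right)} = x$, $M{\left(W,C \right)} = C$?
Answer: $\frac{837}{10} \approx 83.7$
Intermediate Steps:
$F{\left(x \right)} = \frac{x}{4}$
$d = - \frac{6}{5}$ ($d = 6 \left(- \frac{1}{5}\right) = - \frac{6}{5} \approx -1.2$)
$b{\left(g,l \right)} = g - 3 l$
$E = 27$ ($E = \left(5 + 4\right) 3 = 9 \cdot 3 = 27$)
$E b{\left(F{\left(-2 \right)},d \right)} = 27 \left(\frac{1}{4} \left(-2\right) - - \frac{18}{5}\right) = 27 \left(- \frac{1}{2} + \frac{18}{5}\right) = 27 \cdot \frac{31}{10} = \frac{837}{10}$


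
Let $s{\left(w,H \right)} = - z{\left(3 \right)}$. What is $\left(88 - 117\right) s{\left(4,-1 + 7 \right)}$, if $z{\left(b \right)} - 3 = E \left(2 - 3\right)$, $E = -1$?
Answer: $116$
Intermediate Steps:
$z{\left(b \right)} = 4$ ($z{\left(b \right)} = 3 - \left(2 - 3\right) = 3 - -1 = 3 + 1 = 4$)
$s{\left(w,H \right)} = -4$ ($s{\left(w,H \right)} = \left(-1\right) 4 = -4$)
$\left(88 - 117\right) s{\left(4,-1 + 7 \right)} = \left(88 - 117\right) \left(-4\right) = \left(-29\right) \left(-4\right) = 116$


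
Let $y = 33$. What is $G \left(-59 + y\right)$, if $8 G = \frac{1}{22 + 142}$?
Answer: $- \frac{13}{656} \approx -0.019817$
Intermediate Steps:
$G = \frac{1}{1312}$ ($G = \frac{1}{8 \left(22 + 142\right)} = \frac{1}{8 \cdot 164} = \frac{1}{8} \cdot \frac{1}{164} = \frac{1}{1312} \approx 0.0007622$)
$G \left(-59 + y\right) = \frac{-59 + 33}{1312} = \frac{1}{1312} \left(-26\right) = - \frac{13}{656}$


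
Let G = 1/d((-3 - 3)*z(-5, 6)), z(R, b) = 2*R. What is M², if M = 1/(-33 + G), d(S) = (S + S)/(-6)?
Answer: 400/436921 ≈ 0.00091550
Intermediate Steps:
d(S) = -S/3 (d(S) = (2*S)*(-⅙) = -S/3)
G = -1/20 (G = 1/(-(-3 - 3)*2*(-5)/3) = 1/(-(-2)*(-10)) = 1/(-⅓*60) = 1/(-20) = -1/20 ≈ -0.050000)
M = -20/661 (M = 1/(-33 - 1/20) = 1/(-661/20) = -20/661 ≈ -0.030257)
M² = (-20/661)² = 400/436921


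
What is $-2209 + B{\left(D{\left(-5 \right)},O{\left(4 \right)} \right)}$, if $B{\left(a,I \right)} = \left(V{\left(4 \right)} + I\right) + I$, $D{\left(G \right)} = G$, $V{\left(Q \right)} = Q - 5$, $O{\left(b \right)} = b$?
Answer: $-2202$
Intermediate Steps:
$V{\left(Q \right)} = -5 + Q$
$B{\left(a,I \right)} = -1 + 2 I$ ($B{\left(a,I \right)} = \left(\left(-5 + 4\right) + I\right) + I = \left(-1 + I\right) + I = -1 + 2 I$)
$-2209 + B{\left(D{\left(-5 \right)},O{\left(4 \right)} \right)} = -2209 + \left(-1 + 2 \cdot 4\right) = -2209 + \left(-1 + 8\right) = -2209 + 7 = -2202$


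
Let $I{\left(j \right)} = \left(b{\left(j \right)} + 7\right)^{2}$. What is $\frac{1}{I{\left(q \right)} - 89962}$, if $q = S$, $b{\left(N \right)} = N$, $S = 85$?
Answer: $- \frac{1}{81498} \approx -1.227 \cdot 10^{-5}$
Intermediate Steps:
$q = 85$
$I{\left(j \right)} = \left(7 + j\right)^{2}$ ($I{\left(j \right)} = \left(j + 7\right)^{2} = \left(7 + j\right)^{2}$)
$\frac{1}{I{\left(q \right)} - 89962} = \frac{1}{\left(7 + 85\right)^{2} - 89962} = \frac{1}{92^{2} - 89962} = \frac{1}{8464 - 89962} = \frac{1}{-81498} = - \frac{1}{81498}$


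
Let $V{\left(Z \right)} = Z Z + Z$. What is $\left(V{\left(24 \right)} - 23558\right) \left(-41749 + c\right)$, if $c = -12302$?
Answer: $1240902858$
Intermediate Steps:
$V{\left(Z \right)} = Z + Z^{2}$ ($V{\left(Z \right)} = Z^{2} + Z = Z + Z^{2}$)
$\left(V{\left(24 \right)} - 23558\right) \left(-41749 + c\right) = \left(24 \left(1 + 24\right) - 23558\right) \left(-41749 - 12302\right) = \left(24 \cdot 25 - 23558\right) \left(-54051\right) = \left(600 - 23558\right) \left(-54051\right) = \left(-22958\right) \left(-54051\right) = 1240902858$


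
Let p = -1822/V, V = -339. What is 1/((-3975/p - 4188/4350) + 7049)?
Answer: 1320950/8333149169 ≈ 0.00015852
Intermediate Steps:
p = 1822/339 (p = -1822/(-339) = -1822*(-1/339) = 1822/339 ≈ 5.3746)
1/((-3975/p - 4188/4350) + 7049) = 1/((-3975/1822/339 - 4188/4350) + 7049) = 1/((-3975*339/1822 - 4188*1/4350) + 7049) = 1/((-1347525/1822 - 698/725) + 7049) = 1/(-978227381/1320950 + 7049) = 1/(8333149169/1320950) = 1320950/8333149169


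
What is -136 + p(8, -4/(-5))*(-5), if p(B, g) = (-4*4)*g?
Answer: -72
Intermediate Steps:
p(B, g) = -16*g
-136 + p(8, -4/(-5))*(-5) = -136 - (-64)/(-5)*(-5) = -136 - (-64)*(-1)/5*(-5) = -136 - 16*⅘*(-5) = -136 - 64/5*(-5) = -136 + 64 = -72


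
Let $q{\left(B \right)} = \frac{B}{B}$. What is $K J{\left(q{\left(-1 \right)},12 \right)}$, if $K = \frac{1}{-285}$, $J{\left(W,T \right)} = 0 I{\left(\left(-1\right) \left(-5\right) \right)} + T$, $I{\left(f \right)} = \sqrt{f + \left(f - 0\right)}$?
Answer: $- \frac{4}{95} \approx -0.042105$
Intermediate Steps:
$q{\left(B \right)} = 1$
$I{\left(f \right)} = \sqrt{2} \sqrt{f}$ ($I{\left(f \right)} = \sqrt{f + \left(f + 0\right)} = \sqrt{f + f} = \sqrt{2 f} = \sqrt{2} \sqrt{f}$)
$J{\left(W,T \right)} = T$ ($J{\left(W,T \right)} = 0 \sqrt{2} \sqrt{\left(-1\right) \left(-5\right)} + T = 0 \sqrt{2} \sqrt{5} + T = 0 \sqrt{10} + T = 0 + T = T$)
$K = - \frac{1}{285} \approx -0.0035088$
$K J{\left(q{\left(-1 \right)},12 \right)} = \left(- \frac{1}{285}\right) 12 = - \frac{4}{95}$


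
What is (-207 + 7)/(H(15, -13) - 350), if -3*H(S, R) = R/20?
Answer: 12000/20987 ≈ 0.57178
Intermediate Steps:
H(S, R) = -R/60 (H(S, R) = -R/(3*20) = -R/60)
(-207 + 7)/(H(15, -13) - 350) = (-207 + 7)/(-1/60*(-13) - 350) = -200/(13/60 - 350) = -200/(-20987/60) = -200*(-60/20987) = 12000/20987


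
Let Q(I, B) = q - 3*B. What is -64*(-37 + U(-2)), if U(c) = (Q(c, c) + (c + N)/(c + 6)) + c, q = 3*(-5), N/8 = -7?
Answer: 4000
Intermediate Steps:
N = -56 (N = 8*(-7) = -56)
q = -15
Q(I, B) = -15 - 3*B
U(c) = -15 - 2*c + (-56 + c)/(6 + c) (U(c) = ((-15 - 3*c) + (c - 56)/(c + 6)) + c = ((-15 - 3*c) + (-56 + c)/(6 + c)) + c = (-15 - 3*c + (-56 + c)/(6 + c)) + c = -15 - 2*c + (-56 + c)/(6 + c))
-64*(-37 + U(-2)) = -64*(-37 + 2*(-73 - 1*(-2)² - 13*(-2))/(6 - 2)) = -64*(-37 + 2*(-73 - 1*4 + 26)/4) = -64*(-37 + 2*(¼)*(-73 - 4 + 26)) = -64*(-37 + 2*(¼)*(-51)) = -64*(-37 - 51/2) = -64*(-125/2) = 4000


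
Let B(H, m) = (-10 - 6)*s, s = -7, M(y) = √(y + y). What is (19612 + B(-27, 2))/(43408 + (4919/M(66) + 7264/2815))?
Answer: 895614912994433280/1970968433554744367 - 1537653957948200*√33/1970968433554744367 ≈ 0.44992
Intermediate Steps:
M(y) = √2*√y (M(y) = √(2*y) = √2*√y)
B(H, m) = 112 (B(H, m) = (-10 - 6)*(-7) = -16*(-7) = 112)
(19612 + B(-27, 2))/(43408 + (4919/M(66) + 7264/2815)) = (19612 + 112)/(43408 + (4919/((√2*√66)) + 7264/2815)) = 19724/(43408 + (4919/((2*√33)) + 7264*(1/2815))) = 19724/(43408 + (4919*(√33/66) + 7264/2815)) = 19724/(43408 + (4919*√33/66 + 7264/2815)) = 19724/(43408 + (7264/2815 + 4919*√33/66)) = 19724/(122200784/2815 + 4919*√33/66)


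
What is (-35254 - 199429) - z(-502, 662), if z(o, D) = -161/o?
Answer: -117811027/502 ≈ -2.3468e+5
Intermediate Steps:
(-35254 - 199429) - z(-502, 662) = (-35254 - 199429) - (-161)/(-502) = -234683 - (-161)*(-1)/502 = -234683 - 1*161/502 = -234683 - 161/502 = -117811027/502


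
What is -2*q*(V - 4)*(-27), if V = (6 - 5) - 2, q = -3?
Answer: 810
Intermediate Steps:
V = -1 (V = 1 - 2 = -1)
-2*q*(V - 4)*(-27) = -(-6)*(-1 - 4)*(-27) = -(-6)*(-5)*(-27) = -2*15*(-27) = -30*(-27) = 810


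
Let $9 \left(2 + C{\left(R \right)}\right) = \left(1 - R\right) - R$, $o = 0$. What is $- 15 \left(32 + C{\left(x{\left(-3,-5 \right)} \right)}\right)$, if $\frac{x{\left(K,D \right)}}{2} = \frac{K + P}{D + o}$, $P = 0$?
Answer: $- \frac{1343}{3} \approx -447.67$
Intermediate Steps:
$x{\left(K,D \right)} = \frac{2 K}{D}$ ($x{\left(K,D \right)} = 2 \frac{K + 0}{D + 0} = 2 \frac{K}{D} = \frac{2 K}{D}$)
$C{\left(R \right)} = - \frac{17}{9} - \frac{2 R}{9}$ ($C{\left(R \right)} = -2 + \frac{\left(1 - R\right) - R}{9} = -2 + \frac{1 - 2 R}{9} = -2 - \left(- \frac{1}{9} + \frac{2 R}{9}\right) = - \frac{17}{9} - \frac{2 R}{9}$)
$- 15 \left(32 + C{\left(x{\left(-3,-5 \right)} \right)}\right) = - 15 \left(32 - \left(\frac{17}{9} + \frac{2 \cdot 2 \left(-3\right) \frac{1}{-5}}{9}\right)\right) = - 15 \left(32 - \left(\frac{17}{9} + \frac{2 \cdot 2 \left(-3\right) \left(- \frac{1}{5}\right)}{9}\right)\right) = - 15 \left(32 - \frac{97}{45}\right) = \left(-15\right) \frac{1343}{45} = - \frac{1343}{3}$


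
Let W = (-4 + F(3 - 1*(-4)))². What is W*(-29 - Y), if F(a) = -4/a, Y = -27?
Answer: -2048/49 ≈ -41.796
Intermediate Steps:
W = 1024/49 (W = (-4 - 4/(3 - 1*(-4)))² = (-4 - 4/(3 + 4))² = (-4 - 4/7)² = (-32/7)² = 1024/49 ≈ 20.898)
W*(-29 - Y) = 1024*(-29 - 1*(-27))/49 = 1024*(-29 + 27)/49 = (1024/49)*(-2) = -2048/49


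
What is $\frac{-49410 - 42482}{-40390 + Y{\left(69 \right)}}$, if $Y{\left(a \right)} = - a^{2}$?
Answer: $\frac{91892}{45151} \approx 2.0352$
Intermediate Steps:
$\frac{-49410 - 42482}{-40390 + Y{\left(69 \right)}} = \frac{-49410 - 42482}{-40390 - 69^{2}} = - \frac{91892}{-40390 - 4761} = - \frac{91892}{-45151} = \left(-91892\right) \left(- \frac{1}{45151}\right) = \frac{91892}{45151}$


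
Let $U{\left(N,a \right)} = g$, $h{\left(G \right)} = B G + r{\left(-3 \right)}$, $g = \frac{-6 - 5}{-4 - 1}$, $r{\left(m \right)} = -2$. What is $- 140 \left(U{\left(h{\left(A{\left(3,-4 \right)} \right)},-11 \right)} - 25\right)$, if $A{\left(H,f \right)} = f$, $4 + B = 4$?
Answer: $3192$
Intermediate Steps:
$B = 0$ ($B = -4 + 4 = 0$)
$g = \frac{11}{5}$ ($g = - \frac{11}{-5} = \left(-11\right) \left(- \frac{1}{5}\right) = \frac{11}{5} \approx 2.2$)
$h{\left(G \right)} = -2$ ($h{\left(G \right)} = 0 G - 2 = 0 - 2 = -2$)
$U{\left(N,a \right)} = \frac{11}{5}$
$- 140 \left(U{\left(h{\left(A{\left(3,-4 \right)} \right)},-11 \right)} - 25\right) = - 140 \left(\frac{11}{5} - 25\right) = \left(-140\right) \left(- \frac{114}{5}\right) = 3192$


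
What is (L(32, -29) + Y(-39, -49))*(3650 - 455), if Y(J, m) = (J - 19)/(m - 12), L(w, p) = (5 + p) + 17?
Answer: -1178955/61 ≈ -19327.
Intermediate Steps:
L(w, p) = 22 + p
Y(J, m) = (-19 + J)/(-12 + m)
(L(32, -29) + Y(-39, -49))*(3650 - 455) = ((22 - 29) + (-19 - 39)/(-12 - 49))*(3650 - 455) = (-7 - 58/(-61))*3195 = (-7 - 1/61*(-58))*3195 = (-7 + 58/61)*3195 = -369/61*3195 = -1178955/61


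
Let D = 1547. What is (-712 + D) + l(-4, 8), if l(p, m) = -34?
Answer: 801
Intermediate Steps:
(-712 + D) + l(-4, 8) = (-712 + 1547) - 34 = 835 - 34 = 801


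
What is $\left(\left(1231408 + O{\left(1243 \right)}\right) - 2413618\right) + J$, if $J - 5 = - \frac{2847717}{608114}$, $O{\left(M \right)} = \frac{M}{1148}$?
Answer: $- \frac{412658702773087}{349057436} \approx -1.1822 \cdot 10^{6}$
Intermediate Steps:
$O{\left(M \right)} = \frac{M}{1148}$ ($O{\left(M \right)} = M \frac{1}{1148} = \frac{M}{1148}$)
$J = \frac{192853}{608114}$ ($J = 5 - \frac{2847717}{608114} = \frac{192853}{608114} \approx 0.31713$)
$\left(\left(1231408 + O{\left(1243 \right)}\right) - 2413618\right) + J = \left(\left(1231408 + \frac{1}{1148} \cdot 1243\right) - 2413618\right) + \frac{192853}{608114} = \left(\left(1231408 + \frac{1243}{1148}\right) - 2413618\right) + \frac{192853}{608114} = \left(\frac{1413657627}{1148} - 2413618\right) + \frac{192853}{608114} = - \frac{1357175837}{1148} + \frac{192853}{608114} = - \frac{412658702773087}{349057436}$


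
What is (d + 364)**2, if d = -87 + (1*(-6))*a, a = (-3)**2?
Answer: 49729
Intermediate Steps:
a = 9
d = -141 (d = -87 + (1*(-6))*9 = -87 - 6*9 = -87 - 54 = -141)
(d + 364)**2 = (-141 + 364)**2 = 223**2 = 49729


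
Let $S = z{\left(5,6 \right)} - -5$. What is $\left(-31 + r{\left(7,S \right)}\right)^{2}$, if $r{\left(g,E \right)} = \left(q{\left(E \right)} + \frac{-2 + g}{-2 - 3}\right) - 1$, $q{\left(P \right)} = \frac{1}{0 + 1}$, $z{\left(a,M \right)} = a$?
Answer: $1024$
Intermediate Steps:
$q{\left(P \right)} = 1$ ($q{\left(P \right)} = 1^{-1} = 1$)
$S = 10$ ($S = 5 - -5 = 5 + 5 = 10$)
$r{\left(g,E \right)} = \frac{2}{5} - \frac{g}{5}$ ($r{\left(g,E \right)} = \left(1 + \frac{-2 + g}{-2 - 3}\right) - 1 = \left(1 + \frac{-2 + g}{-5}\right) - 1 = \left(1 + \left(-2 + g\right) \left(- \frac{1}{5}\right)\right) - 1 = \left(1 - \left(- \frac{2}{5} + \frac{g}{5}\right)\right) - 1 = \left(\frac{7}{5} - \frac{g}{5}\right) - 1 = \frac{2}{5} - \frac{g}{5}$)
$\left(-31 + r{\left(7,S \right)}\right)^{2} = \left(-31 + \left(\frac{2}{5} - \frac{7}{5}\right)\right)^{2} = \left(-31 - 1\right)^{2} = \left(-32\right)^{2} = 1024$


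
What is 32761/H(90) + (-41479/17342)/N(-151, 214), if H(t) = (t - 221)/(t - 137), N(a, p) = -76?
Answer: 2029406021613/172656952 ≈ 11754.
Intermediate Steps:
H(t) = (-221 + t)/(-137 + t)
32761/H(90) + (-41479/17342)/N(-151, 214) = 32761/(((-221 + 90)/(-137 + 90))) - 41479/17342/(-76) = 32761/((-131/(-47))) - 41479*1/17342*(-1/76) = 32761/((-1/47*(-131))) - 41479/17342*(-1/76) = 32761/(131/47) + 41479/1317992 = 32761*(47/131) + 41479/1317992 = 1539767/131 + 41479/1317992 = 2029406021613/172656952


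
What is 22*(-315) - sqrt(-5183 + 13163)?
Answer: -6930 - 2*sqrt(1995) ≈ -7019.3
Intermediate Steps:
22*(-315) - sqrt(-5183 + 13163) = -6930 - sqrt(7980) = -6930 - 2*sqrt(1995)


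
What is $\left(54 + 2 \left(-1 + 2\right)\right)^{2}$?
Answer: $3136$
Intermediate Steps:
$\left(54 + 2 \left(-1 + 2\right)\right)^{2} = \left(54 + 2 \cdot 1\right)^{2} = \left(54 + 2\right)^{2} = 56^{2} = 3136$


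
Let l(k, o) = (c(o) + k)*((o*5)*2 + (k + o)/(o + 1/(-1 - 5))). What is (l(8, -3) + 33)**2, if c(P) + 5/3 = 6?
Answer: 45873529/361 ≈ 1.2707e+5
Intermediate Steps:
c(P) = 13/3 (c(P) = -5/3 + 6 = 13/3)
l(k, o) = (13/3 + k)*(10*o + (k + o)/(-1/6 + o)) (l(k, o) = (13/3 + k)*((o*5)*2 + (k + o)/(o + 1/(-1 - 5))) = (13/3 + k)*((5*o)*2 + (k + o)/(o + 1/(-6))) = (13/3 + k)*(10*o + (k + o)/(o - 1/6)) = (13/3 + k)*(10*o + (k + o)/(-1/6 + o)))
(l(8, -3) + 33)**2 = (2*(-26*(-3) + 9*8**2 + 39*8 + 390*(-3)**2 - 6*8*(-3) + 90*8*(-3)**2)/(3*(-1 + 6*(-3))) + 33)**2 = (2*(78 + 9*64 + 312 + 390*9 + 144 + 90*8*9)/(3*(-1 - 18)) + 33)**2 = ((2/3)*(78 + 576 + 312 + 3510 + 144 + 6480)/(-19) + 33)**2 = ((2/3)*(-1/19)*11100 + 33)**2 = (-7400/19 + 33)**2 = (-6773/19)**2 = 45873529/361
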